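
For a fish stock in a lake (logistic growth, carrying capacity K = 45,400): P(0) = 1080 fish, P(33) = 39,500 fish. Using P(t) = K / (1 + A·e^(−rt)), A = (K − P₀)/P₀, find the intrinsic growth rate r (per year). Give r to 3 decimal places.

r ≈ 0.170 per year

A = (45400 − 1080)/1080 = 41.03704
39500 = 45400/(1 + 41.03704·e^(−r·33)) → e^(−33r) = (1.14937 − 1)/41.03704 = 0.00364
r = −ln(0.00364)/33 = 5.61582/33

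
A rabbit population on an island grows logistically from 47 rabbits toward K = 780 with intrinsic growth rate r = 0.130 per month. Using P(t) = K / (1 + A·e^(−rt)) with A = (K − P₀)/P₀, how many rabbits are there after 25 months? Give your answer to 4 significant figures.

≈ 486.1 rabbits

A = (780 − 47)/47 = 15.59574
P(25) = 780 / (1 + 15.59574·e^(−0.13·25)) = 780 / (1 + 15.59574·0.038774)
= 780 / 1.60471 ≈ 486.07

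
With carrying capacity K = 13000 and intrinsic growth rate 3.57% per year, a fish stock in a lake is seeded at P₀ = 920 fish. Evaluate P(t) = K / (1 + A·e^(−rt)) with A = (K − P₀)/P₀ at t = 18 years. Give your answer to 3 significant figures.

≈ 1,640 fish

A = (13000 − 920)/920 = 13.13043
P(18) = 13000 / (1 + 13.13043·e^(−0.0357·18)) = 13000 / (1 + 13.13043·0.525923)
= 13000 / 7.9056 ≈ 1644.4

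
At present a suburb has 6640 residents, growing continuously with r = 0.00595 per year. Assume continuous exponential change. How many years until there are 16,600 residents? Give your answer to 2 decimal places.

16600 = 6640 · e^(0.00595·t)
t = ln(16600/6640) / 0.00595 = ln(2.5) / 0.00595 = 0.91629 / 0.00595

t ≈ 154.00 years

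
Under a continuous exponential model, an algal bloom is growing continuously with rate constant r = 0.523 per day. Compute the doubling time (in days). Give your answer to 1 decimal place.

doubling time = ln(2) / |r| = 0.69315 / 0.523

doubling time ≈ 1.3 days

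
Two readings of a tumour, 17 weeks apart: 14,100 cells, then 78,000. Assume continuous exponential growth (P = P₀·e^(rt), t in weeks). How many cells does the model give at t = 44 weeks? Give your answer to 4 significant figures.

r = ln(78000/14100) / 17 ≈ 0.10062 per week
P(44) = 14100 · e^(0.10062·44) = 14100 · 83.70214 ≈ 1180200.18

≈ 1,180,000 cells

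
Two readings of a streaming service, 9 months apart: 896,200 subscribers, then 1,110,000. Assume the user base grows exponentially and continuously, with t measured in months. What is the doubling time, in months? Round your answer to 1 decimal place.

doubling time ≈ 29.2 months

r = ln(1110000/896200) / 9 = ln(1.23856) / 9 ≈ 0.023772 per month
doubling time = ln 2 / |r| = 0.69315 / 0.023772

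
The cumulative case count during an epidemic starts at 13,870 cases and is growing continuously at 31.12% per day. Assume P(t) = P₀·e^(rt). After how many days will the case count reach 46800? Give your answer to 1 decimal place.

t ≈ 3.9 days

46800 = 13870 · e^(0.3112·t)
t = ln(46800/13870) / 0.3112 = ln(3.37419) / 0.3112 = 1.21615 / 0.3112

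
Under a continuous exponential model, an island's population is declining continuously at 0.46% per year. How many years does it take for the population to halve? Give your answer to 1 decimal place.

half-life ≈ 150.7 years

half-life = ln(2) / |r| = 0.69315 / 0.0046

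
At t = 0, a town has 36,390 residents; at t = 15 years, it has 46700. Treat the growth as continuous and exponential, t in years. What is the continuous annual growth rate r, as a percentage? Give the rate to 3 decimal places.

46700 = 36390 · e^(r·15)
e^(15r) = 46700/36390 = 1.28332
r = ln(1.28332) / 15 = 0.24945 / 15

r ≈ 1.663% per year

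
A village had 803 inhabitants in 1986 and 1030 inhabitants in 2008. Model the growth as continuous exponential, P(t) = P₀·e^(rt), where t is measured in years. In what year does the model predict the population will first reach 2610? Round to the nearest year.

r = ln(1030/803) / 22 = 0.24896/22 ≈ 0.011316 per year
t = ln(2610/803) / r = 1.17875/0.011316 ≈ 104.16 years after 1986

year 2090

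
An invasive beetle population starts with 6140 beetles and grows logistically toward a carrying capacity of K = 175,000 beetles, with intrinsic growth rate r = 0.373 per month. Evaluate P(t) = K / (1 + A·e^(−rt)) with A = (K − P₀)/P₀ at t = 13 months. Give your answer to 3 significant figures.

≈ 144,000 beetles

A = (175000 − 6140)/6140 = 27.50163
P(13) = 175000 / (1 + 27.50163·e^(−0.373·13)) = 175000 / (1 + 27.50163·0.007836)
= 175000 / 1.21551 ≈ 143972.66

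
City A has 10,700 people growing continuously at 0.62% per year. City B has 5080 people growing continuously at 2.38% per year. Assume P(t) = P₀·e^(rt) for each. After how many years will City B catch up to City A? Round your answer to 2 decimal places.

10700·e^(0.0062t) = 5080·e^(0.0238t)
10700/5080 = e^((0.0238 − 0.0062)t) → ln(2.1063) = 0.0176·t
t = 0.74493 / 0.0176

t ≈ 42.33 years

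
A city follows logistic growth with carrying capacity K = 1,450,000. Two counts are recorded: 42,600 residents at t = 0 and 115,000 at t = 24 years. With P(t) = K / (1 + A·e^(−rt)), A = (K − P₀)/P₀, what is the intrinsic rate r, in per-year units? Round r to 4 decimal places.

r ≈ 0.0436 per year

A = (1450000 − 42600)/42600 = 33.03756
115000 = 1450000/(1 + 33.03756·e^(−r·24)) → e^(−24r) = (12.6087 − 1)/33.03756 = 0.351379
r = −ln(0.351379)/24 = 1.04589/24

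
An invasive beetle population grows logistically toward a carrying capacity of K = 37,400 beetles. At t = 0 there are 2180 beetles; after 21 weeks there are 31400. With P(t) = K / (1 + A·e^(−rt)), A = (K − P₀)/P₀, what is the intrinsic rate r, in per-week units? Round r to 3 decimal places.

A = (37400 − 2180)/2180 = 16.15596
31400 = 37400/(1 + 16.15596·e^(−r·21)) → e^(−21r) = (1.19108 − 1)/16.15596 = 0.011827
r = −ln(0.011827)/21 = 4.43734/21

r ≈ 0.211 per week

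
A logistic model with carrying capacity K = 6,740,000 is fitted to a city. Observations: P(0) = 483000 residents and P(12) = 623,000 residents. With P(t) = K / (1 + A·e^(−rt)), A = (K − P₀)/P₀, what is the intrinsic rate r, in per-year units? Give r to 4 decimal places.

r ≈ 0.0231 per year

A = (6740000 − 483000)/483000 = 12.95445
623000 = 6740000/(1 + 12.95445·e^(−r·12)) → e^(−12r) = (10.81862 − 1)/12.95445 = 0.757934
r = −ln(0.757934)/12 = 0.27716/12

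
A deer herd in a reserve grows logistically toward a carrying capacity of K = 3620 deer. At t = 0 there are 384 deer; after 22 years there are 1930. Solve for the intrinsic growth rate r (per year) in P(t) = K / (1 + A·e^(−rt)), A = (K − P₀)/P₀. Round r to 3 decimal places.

r ≈ 0.103 per year

A = (3620 − 384)/384 = 8.42708
1930 = 3620/(1 + 8.42708·e^(−r·22)) → e^(−22r) = (1.87565 − 1)/8.42708 = 0.103909
r = −ln(0.103909)/22 = 2.26424/22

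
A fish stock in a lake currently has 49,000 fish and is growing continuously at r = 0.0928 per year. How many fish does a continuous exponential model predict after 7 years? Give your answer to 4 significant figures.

≈ 93,820 fish

P(7) = 49000 · e^(0.0928·7) = 49000 · e^(0.6496)
= 49000 · 1.91477 ≈ 93823.96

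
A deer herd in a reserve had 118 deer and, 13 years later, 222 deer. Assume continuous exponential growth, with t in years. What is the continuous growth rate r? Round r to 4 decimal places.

r ≈ 0.0486 per year

222 = 118 · e^(r·13)
e^(13r) = 222/118 = 1.88136
r = ln(1.88136) / 13 = 0.63199 / 13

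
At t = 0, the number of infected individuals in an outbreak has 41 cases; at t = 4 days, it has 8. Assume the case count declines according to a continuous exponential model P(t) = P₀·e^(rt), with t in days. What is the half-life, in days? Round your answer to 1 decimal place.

half-life ≈ 1.7 days

r = ln(8/41) / 4 = ln(0.19512) / 4 ≈ -0.408533 per day
half-life = ln 2 / |r| = 0.69315 / 0.408533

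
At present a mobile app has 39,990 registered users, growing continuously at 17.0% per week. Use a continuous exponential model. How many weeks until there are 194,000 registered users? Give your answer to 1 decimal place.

194000 = 39990 · e^(0.17·t)
t = ln(194000/39990) / 0.17 = ln(4.85121) / 0.17 = 1.57923 / 0.17

t ≈ 9.3 weeks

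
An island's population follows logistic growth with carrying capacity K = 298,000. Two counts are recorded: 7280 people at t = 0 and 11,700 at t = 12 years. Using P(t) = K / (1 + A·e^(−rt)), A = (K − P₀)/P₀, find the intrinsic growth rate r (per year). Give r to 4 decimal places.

A = (298000 − 7280)/7280 = 39.93407
11700 = 298000/(1 + 39.93407·e^(−r·12)) → e^(−12r) = (25.47009 − 1)/39.93407 = 0.612762
r = −ln(0.612762)/12 = 0.48978/12

r ≈ 0.0408 per year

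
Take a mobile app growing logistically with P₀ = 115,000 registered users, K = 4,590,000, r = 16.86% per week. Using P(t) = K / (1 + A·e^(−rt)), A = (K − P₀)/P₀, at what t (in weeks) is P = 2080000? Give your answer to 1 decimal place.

A = (4590000 − 115000)/115000 = 38.91304
2080000 = 4590000/(1 + 38.91304·e^(−0.1686t)) → 1 + 38.91304·e^(−0.1686t) = 2.20673
e^(−0.1686t) = 0.031011 → t = ln(32.24667)/0.1686 = 3.47341/0.1686

t ≈ 20.6 weeks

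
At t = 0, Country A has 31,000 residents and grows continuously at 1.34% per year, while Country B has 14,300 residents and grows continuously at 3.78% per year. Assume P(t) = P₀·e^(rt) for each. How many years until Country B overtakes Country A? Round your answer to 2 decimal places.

t ≈ 31.71 years

31000·e^(0.0134t) = 14300·e^(0.0378t)
31000/14300 = e^((0.0378 − 0.0134)t) → ln(2.16783) = 0.0244·t
t = 0.77373 / 0.0244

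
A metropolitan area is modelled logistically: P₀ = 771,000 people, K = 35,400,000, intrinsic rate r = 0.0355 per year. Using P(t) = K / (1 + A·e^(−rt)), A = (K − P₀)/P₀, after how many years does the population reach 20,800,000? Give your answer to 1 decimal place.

A = (35400000 − 771000)/771000 = 44.9144
20800000 = 35400000/(1 + 44.9144·e^(−0.0355t)) → 1 + 44.9144·e^(−0.0355t) = 1.70192
e^(−0.0355t) = 0.015628 → t = ln(63.98763)/0.0355 = 4.15869/0.0355

t ≈ 117.1 years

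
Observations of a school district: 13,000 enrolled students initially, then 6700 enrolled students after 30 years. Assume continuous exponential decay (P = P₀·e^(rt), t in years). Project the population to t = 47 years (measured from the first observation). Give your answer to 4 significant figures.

≈ 4,602 enrolled students

r = ln(6700/13000) / 30 ≈ -0.022095 per year
P(47) = 13000 · e^(-0.022095·47) = 13000 · 0.354 ≈ 4602.03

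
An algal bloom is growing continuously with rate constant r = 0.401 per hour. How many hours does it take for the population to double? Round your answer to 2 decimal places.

doubling time = ln(2) / |r| = 0.69315 / 0.401

doubling time ≈ 1.73 hours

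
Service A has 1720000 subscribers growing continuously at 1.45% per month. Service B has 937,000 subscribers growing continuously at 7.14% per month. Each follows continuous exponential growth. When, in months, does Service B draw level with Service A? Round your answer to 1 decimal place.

t ≈ 10.7 months

1720000·e^(0.0145t) = 937000·e^(0.0714t)
1720000/937000 = e^((0.0714 − 0.0145)t) → ln(1.83565) = 0.0569·t
t = 0.6074 / 0.0569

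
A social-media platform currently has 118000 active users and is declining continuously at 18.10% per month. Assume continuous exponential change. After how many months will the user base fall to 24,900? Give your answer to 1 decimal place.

t ≈ 8.6 months

24900 = 118000 · e^(-0.181·t)
t = ln(24900/118000) / -0.181 = ln(0.21102) / -0.181 = -1.55582 / -0.181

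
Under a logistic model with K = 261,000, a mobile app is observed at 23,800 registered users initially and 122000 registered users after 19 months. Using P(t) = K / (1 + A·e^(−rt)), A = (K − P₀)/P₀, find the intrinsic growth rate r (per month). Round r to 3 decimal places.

r ≈ 0.114 per month

A = (261000 − 23800)/23800 = 9.96639
122000 = 261000/(1 + 9.96639·e^(−r·19)) → e^(−19r) = (2.13934 − 1)/9.96639 = 0.114319
r = −ln(0.114319)/19 = 2.16877/19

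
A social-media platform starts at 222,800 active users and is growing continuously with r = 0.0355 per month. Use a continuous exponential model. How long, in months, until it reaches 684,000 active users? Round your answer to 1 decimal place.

684000 = 222800 · e^(0.0355·t)
t = ln(684000/222800) / 0.0355 = ln(3.07002) / 0.0355 = 1.12168 / 0.0355

t ≈ 31.6 months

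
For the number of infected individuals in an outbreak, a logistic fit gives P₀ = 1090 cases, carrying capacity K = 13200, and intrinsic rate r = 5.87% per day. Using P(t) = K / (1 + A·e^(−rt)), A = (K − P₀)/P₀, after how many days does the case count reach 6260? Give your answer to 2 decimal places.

t ≈ 39.26 days

A = (13200 − 1090)/1090 = 11.11009
6260 = 13200/(1 + 11.11009·e^(−0.0587t)) → 1 + 11.11009·e^(−0.0587t) = 2.10863
e^(−0.0587t) = 0.099786 → t = ln(10.02149)/0.0587 = 2.30473/0.0587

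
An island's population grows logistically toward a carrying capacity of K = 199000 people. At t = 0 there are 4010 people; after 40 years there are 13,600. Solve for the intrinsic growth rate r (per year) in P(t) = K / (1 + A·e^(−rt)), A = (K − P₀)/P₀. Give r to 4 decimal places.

r ≈ 0.0318 per year

A = (199000 − 4010)/4010 = 48.62594
13600 = 199000/(1 + 48.62594·e^(−r·40)) → e^(−40r) = (14.63235 − 1)/48.62594 = 0.280351
r = −ln(0.280351)/40 = 1.27171/40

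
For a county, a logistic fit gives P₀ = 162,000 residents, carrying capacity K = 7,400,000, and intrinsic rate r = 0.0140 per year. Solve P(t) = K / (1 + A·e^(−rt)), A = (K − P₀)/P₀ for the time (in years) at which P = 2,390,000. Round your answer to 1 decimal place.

A = (7400000 − 162000)/162000 = 44.67901
2390000 = 7400000/(1 + 44.67901·e^(−0.014t)) → 1 + 44.67901·e^(−0.014t) = 3.09623
e^(−0.014t) = 0.046918 → t = ln(21.31394)/0.014 = 3.05936/0.014

t ≈ 218.5 years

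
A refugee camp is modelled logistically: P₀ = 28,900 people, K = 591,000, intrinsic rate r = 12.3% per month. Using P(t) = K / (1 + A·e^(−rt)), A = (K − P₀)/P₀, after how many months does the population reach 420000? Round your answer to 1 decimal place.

t ≈ 31.4 months

A = (591000 − 28900)/28900 = 19.44983
420000 = 591000/(1 + 19.44983·e^(−0.123t)) → 1 + 19.44983·e^(−0.123t) = 1.40714
e^(−0.123t) = 0.020933 → t = ln(47.7715)/0.123 = 3.86643/0.123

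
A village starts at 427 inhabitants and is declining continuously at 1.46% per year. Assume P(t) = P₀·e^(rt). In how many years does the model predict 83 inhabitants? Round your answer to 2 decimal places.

83 = 427 · e^(-0.0146·t)
t = ln(83/427) / -0.0146 = ln(0.19438) / -0.0146 = -1.63794 / -0.0146

t ≈ 112.19 years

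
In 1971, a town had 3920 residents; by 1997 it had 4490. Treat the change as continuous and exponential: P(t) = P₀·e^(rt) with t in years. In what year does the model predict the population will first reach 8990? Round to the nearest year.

r = ln(4490/3920) / 26 = 0.13576/26 ≈ 0.005222 per year
t = ln(8990/3920) / r = 0.83002/0.005222 ≈ 158.96 years after 1971

year 2130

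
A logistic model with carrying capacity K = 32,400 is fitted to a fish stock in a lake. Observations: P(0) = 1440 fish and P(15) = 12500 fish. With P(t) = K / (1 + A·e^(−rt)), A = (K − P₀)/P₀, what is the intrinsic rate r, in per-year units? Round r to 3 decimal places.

A = (32400 − 1440)/1440 = 21.5
12500 = 32400/(1 + 21.5·e^(−r·15)) → e^(−15r) = (2.592 − 1)/21.5 = 0.074047
r = −ln(0.074047)/15 = 2.60306/15

r ≈ 0.174 per year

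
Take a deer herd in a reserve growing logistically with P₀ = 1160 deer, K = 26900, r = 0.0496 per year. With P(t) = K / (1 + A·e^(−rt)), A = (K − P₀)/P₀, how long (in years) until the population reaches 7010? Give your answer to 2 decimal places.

t ≈ 41.47 years

A = (26900 − 1160)/1160 = 22.18966
7010 = 26900/(1 + 22.18966·e^(−0.0496t)) → 1 + 22.18966·e^(−0.0496t) = 3.83738
e^(−0.0496t) = 0.127869 → t = ln(7.82049)/0.0496 = 2.05675/0.0496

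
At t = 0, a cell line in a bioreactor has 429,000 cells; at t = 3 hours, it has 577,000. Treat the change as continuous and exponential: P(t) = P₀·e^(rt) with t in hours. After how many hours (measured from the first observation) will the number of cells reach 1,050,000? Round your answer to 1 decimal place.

t ≈ 9.1 hours

r = ln(577000/429000) / 3 ≈ 0.098795 per hour
t = ln(1050000/429000) / r = 0.89509 / 0.098795 ≈ 9.06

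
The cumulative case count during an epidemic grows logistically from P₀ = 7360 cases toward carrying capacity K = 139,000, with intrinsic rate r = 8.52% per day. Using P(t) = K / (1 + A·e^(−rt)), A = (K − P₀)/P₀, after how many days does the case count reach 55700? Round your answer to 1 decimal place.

t ≈ 29.1 days

A = (139000 − 7360)/7360 = 17.88587
55700 = 139000/(1 + 17.88587·e^(−0.0852t)) → 1 + 17.88587·e^(−0.0852t) = 2.49551
e^(−0.0852t) = 0.083614 → t = ln(11.9597)/0.0852 = 2.48154/0.0852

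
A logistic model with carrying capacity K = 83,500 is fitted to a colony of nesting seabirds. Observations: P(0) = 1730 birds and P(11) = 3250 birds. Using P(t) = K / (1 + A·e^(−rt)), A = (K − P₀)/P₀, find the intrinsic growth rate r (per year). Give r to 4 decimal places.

r ≈ 0.0590 per year

A = (83500 − 1730)/1730 = 47.2659
3250 = 83500/(1 + 47.2659·e^(−r·11)) → e^(−11r) = (25.69231 − 1)/47.2659 = 0.522413
r = −ln(0.522413)/11 = 0.6493/11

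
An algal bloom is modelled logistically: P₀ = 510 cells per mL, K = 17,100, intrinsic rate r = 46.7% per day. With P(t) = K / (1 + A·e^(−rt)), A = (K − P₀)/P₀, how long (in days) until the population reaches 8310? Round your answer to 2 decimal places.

A = (17100 − 510)/510 = 32.52941
8310 = 17100/(1 + 32.52941·e^(−0.467t)) → 1 + 32.52941·e^(−0.467t) = 2.05776
e^(−0.467t) = 0.032517 → t = ln(30.75306)/0.467 = 3.42599/0.467

t ≈ 7.34 days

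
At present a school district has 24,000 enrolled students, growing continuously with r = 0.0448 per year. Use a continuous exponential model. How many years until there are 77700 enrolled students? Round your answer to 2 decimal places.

77700 = 24000 · e^(0.0448·t)
t = ln(77700/24000) / 0.0448 = ln(3.2375) / 0.0448 = 1.1748 / 0.0448

t ≈ 26.22 years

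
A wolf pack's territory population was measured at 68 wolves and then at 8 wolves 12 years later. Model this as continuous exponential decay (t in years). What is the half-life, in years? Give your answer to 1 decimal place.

r = ln(8/68) / 12 = ln(0.11765) / 12 ≈ -0.178339 per year
half-life = ln 2 / |r| = 0.69315 / 0.178339

half-life ≈ 3.9 years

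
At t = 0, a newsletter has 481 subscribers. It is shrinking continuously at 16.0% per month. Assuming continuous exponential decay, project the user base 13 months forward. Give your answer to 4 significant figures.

P(13) = 481 · e^(-0.16·13) = 481 · e^(-2.08)
= 481 · 0.12493 ≈ 60.09

≈ 60.09 subscribers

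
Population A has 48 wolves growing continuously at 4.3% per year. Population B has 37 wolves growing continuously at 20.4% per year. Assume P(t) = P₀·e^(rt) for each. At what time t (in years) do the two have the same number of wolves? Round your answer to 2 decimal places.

t ≈ 1.62 years

48·e^(0.043t) = 37·e^(0.204t)
48/37 = e^((0.204 − 0.043)t) → ln(1.2973) = 0.161·t
t = 0.26028 / 0.161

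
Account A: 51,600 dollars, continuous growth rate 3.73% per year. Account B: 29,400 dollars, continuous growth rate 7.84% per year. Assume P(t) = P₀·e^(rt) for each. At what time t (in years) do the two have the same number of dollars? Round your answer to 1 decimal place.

51600·e^(0.0373t) = 29400·e^(0.0784t)
51600/29400 = e^((0.0784 − 0.0373)t) → ln(1.7551) = 0.0411·t
t = 0.56253 / 0.0411

t ≈ 13.7 years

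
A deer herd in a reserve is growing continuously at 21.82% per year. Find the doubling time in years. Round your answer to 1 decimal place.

doubling time ≈ 3.2 years

doubling time = ln(2) / |r| = 0.69315 / 0.2182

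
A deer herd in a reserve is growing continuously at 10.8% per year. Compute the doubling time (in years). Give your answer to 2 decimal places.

doubling time = ln(2) / |r| = 0.69315 / 0.108

doubling time ≈ 6.42 years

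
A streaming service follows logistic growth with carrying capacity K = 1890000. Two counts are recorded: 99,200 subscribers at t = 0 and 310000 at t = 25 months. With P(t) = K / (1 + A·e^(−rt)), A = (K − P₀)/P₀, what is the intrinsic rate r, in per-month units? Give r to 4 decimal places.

A = (1890000 − 99200)/99200 = 18.05242
310000 = 1890000/(1 + 18.05242·e^(−r·25)) → e^(−25r) = (6.09677 − 1)/18.05242 = 0.282332
r = −ln(0.282332)/25 = 1.26467/25

r ≈ 0.0506 per month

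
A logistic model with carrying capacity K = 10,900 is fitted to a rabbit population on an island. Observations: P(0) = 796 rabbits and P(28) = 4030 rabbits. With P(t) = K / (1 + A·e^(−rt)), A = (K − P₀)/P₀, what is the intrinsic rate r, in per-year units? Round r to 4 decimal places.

r ≈ 0.0717 per year

A = (10900 − 796)/796 = 12.69347
4030 = 10900/(1 + 12.69347·e^(−r·28)) → e^(−28r) = (2.70471 − 1)/12.69347 = 0.134299
r = −ln(0.134299)/28 = 2.00769/28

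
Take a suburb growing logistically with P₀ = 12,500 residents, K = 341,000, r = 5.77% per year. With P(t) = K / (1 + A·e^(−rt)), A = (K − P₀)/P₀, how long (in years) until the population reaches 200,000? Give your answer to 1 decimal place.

t ≈ 62.7 years

A = (341000 − 12500)/12500 = 26.28
200000 = 341000/(1 + 26.28·e^(−0.0577t)) → 1 + 26.28·e^(−0.0577t) = 1.705
e^(−0.0577t) = 0.026826 → t = ln(37.2766)/0.0577 = 3.61837/0.0577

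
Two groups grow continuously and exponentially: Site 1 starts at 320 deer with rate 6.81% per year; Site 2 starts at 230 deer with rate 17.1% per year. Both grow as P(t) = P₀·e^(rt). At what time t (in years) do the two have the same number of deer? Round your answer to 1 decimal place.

t ≈ 3.2 years

320·e^(0.0681t) = 230·e^(0.171t)
320/230 = e^((0.171 − 0.0681)t) → ln(1.3913) = 0.1029·t
t = 0.33024 / 0.1029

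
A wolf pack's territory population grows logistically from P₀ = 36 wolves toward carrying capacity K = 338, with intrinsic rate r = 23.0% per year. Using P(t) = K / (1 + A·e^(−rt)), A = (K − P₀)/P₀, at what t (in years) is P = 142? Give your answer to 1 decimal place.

t ≈ 7.8 years

A = (338 − 36)/36 = 8.38889
142 = 338/(1 + 8.38889·e^(−0.23t)) → 1 + 8.38889·e^(−0.23t) = 2.38028
e^(−0.23t) = 0.164537 → t = ln(6.07766)/0.23 = 1.80462/0.23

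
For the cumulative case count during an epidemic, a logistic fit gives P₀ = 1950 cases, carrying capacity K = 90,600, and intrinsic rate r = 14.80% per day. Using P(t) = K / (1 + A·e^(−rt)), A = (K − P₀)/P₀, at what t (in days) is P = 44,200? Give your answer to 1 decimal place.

t ≈ 25.5 days

A = (90600 − 1950)/1950 = 45.46154
44200 = 90600/(1 + 45.46154·e^(−0.148t)) → 1 + 45.46154·e^(−0.148t) = 2.04977
e^(−0.148t) = 0.023091 → t = ln(43.30603)/0.148 = 3.76829/0.148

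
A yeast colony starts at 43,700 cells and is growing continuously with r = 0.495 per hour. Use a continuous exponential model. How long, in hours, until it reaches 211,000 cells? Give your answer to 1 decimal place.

211000 = 43700 · e^(0.495·t)
t = ln(211000/43700) / 0.495 = ln(4.82838) / 0.495 = 1.57451 / 0.495

t ≈ 3.2 hours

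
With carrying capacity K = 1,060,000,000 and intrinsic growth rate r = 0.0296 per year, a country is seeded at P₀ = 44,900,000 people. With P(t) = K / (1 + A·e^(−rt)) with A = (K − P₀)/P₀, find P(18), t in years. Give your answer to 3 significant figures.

≈ 74,300,000 people

A = (1060000000 − 44900000)/44900000 = 22.60802
P(18) = 1060000000 / (1 + 22.60802·e^(−0.0296·18)) = 1060000000 / (1 + 22.60802·0.586959)
= 1060000000 / 14.26998 ≈ 74281795.14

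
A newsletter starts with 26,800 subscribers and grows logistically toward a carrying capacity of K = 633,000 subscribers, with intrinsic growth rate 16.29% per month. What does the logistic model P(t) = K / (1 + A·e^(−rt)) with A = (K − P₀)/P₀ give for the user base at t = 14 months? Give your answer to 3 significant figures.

A = (633000 − 26800)/26800 = 22.6194
P(14) = 633000 / (1 + 22.6194·e^(−0.1629·14)) = 633000 / (1 + 22.6194·0.102223)
= 633000 / 3.31222 ≈ 191110.5

≈ 191,000 subscribers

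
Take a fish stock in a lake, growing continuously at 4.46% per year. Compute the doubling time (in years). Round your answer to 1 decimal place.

doubling time ≈ 15.5 years

doubling time = ln(2) / |r| = 0.69315 / 0.0446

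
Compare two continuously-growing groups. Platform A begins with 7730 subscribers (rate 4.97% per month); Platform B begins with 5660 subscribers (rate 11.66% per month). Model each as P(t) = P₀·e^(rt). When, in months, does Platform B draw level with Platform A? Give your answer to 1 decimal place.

7730·e^(0.0497t) = 5660·e^(0.1166t)
7730/5660 = e^((0.1166 − 0.0497)t) → ln(1.36572) = 0.0669·t
t = 0.31168 / 0.0669

t ≈ 4.7 months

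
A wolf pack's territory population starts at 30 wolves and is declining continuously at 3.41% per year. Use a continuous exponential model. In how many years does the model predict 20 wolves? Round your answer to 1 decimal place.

t ≈ 11.9 years

20 = 30 · e^(-0.0341·t)
t = ln(20/30) / -0.0341 = ln(0.66667) / -0.0341 = -0.40547 / -0.0341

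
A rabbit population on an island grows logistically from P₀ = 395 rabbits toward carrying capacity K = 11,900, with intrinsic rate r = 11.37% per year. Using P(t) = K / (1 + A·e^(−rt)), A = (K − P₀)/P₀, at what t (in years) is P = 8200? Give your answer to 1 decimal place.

A = (11900 − 395)/395 = 29.12658
8200 = 11900/(1 + 29.12658·e^(−0.1137t)) → 1 + 29.12658·e^(−0.1137t) = 1.45122
e^(−0.1137t) = 0.015492 → t = ln(64.5508)/0.1137 = 4.16745/0.1137

t ≈ 36.7 years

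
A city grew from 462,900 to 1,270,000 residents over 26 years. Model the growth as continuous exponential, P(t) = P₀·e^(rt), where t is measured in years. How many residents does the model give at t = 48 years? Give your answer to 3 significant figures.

r = ln(1270000/462900) / 26 ≈ 0.038818 per year
P(48) = 462900 · e^(0.038818·48) = 462900 · 6.44466 ≈ 2983231.44

≈ 2,980,000 residents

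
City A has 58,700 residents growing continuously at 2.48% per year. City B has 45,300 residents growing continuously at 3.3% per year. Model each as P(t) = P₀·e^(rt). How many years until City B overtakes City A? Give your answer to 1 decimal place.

t ≈ 31.6 years

58700·e^(0.0248t) = 45300·e^(0.033t)
58700/45300 = e^((0.033 − 0.0248)t) → ln(1.29581) = 0.0082·t
t = 0.25913 / 0.0082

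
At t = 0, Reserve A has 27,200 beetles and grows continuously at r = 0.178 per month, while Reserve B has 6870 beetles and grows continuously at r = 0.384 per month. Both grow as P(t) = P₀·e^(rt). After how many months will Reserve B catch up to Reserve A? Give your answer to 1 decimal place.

t ≈ 6.7 months

27200·e^(0.178t) = 6870·e^(0.384t)
27200/6870 = e^((0.384 − 0.178)t) → ln(3.95924) = 0.206·t
t = 1.37605 / 0.206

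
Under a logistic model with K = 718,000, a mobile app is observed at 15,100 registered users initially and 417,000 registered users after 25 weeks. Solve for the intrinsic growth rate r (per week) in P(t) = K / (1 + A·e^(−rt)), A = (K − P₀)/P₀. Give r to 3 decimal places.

A = (718000 − 15100)/15100 = 46.54967
417000 = 718000/(1 + 46.54967·e^(−r·25)) → e^(−25r) = (1.72182 − 1)/46.54967 = 0.015507
r = −ln(0.015507)/25 = 4.1665/25

r ≈ 0.167 per week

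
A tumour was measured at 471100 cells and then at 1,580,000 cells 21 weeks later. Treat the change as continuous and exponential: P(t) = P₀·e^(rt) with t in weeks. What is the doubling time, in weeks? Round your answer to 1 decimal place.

doubling time ≈ 12.0 weeks

r = ln(1580000/471100) / 21 = ln(3.35385) / 21 ≈ 0.057624 per week
doubling time = ln 2 / |r| = 0.69315 / 0.057624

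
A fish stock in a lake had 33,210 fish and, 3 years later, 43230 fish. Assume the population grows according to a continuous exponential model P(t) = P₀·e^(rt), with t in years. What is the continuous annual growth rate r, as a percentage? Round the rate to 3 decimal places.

r ≈ 8.789% per year

43230 = 33210 · e^(r·3)
e^(3r) = 43230/33210 = 1.30172
r = ln(1.30172) / 3 = 0.26368 / 3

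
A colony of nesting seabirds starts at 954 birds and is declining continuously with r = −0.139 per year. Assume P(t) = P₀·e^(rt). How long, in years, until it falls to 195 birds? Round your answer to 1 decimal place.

195 = 954 · e^(-0.139·t)
t = ln(195/954) / -0.139 = ln(0.2044) / -0.139 = -1.58766 / -0.139

t ≈ 11.4 years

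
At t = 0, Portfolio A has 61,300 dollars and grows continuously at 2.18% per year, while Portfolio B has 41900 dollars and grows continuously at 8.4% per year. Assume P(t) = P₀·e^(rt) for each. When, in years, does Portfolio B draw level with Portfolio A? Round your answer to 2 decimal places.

61300·e^(0.0218t) = 41900·e^(0.084t)
61300/41900 = e^((0.084 − 0.0218)t) → ln(1.46301) = 0.0622·t
t = 0.38049 / 0.0622

t ≈ 6.12 years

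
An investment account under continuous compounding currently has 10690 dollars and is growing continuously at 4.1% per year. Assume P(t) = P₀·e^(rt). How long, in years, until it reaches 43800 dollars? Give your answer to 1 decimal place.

43800 = 10690 · e^(0.041·t)
t = ln(43800/10690) / 0.041 = ln(4.09729) / 0.041 = 1.41033 / 0.041

t ≈ 34.4 years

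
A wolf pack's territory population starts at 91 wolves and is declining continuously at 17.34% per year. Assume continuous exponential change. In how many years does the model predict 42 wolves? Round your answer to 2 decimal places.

42 = 91 · e^(-0.1734·t)
t = ln(42/91) / -0.1734 = ln(0.46154) / -0.1734 = -0.77319 / -0.1734

t ≈ 4.46 years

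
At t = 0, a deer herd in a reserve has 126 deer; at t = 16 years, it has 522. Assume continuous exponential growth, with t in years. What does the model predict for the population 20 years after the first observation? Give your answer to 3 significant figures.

≈ 745 deer

r = ln(522/126) / 16 ≈ 0.088837 per year
P(20) = 126 · e^(0.088837·20) = 126 · 5.91051 ≈ 744.72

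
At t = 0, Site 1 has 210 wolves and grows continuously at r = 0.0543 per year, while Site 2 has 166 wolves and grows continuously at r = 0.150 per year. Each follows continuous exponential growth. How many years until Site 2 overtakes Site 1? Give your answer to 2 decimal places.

t ≈ 2.46 years

210·e^(0.0543t) = 166·e^(0.15t)
210/166 = e^((0.15 − 0.0543)t) → ln(1.26506) = 0.0957·t
t = 0.23512 / 0.0957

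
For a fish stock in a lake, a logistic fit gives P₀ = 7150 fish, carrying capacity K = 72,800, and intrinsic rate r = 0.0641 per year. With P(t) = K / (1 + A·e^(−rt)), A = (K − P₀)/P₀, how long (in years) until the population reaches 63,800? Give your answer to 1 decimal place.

A = (72800 − 7150)/7150 = 9.18182
63800 = 72800/(1 + 9.18182·e^(−0.0641t)) → 1 + 9.18182·e^(−0.0641t) = 1.14107
e^(−0.0641t) = 0.015364 → t = ln(65.08889)/0.0641 = 4.17575/0.0641

t ≈ 65.1 years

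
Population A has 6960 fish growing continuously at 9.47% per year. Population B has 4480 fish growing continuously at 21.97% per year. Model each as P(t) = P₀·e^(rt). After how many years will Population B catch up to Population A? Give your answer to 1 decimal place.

6960·e^(0.0947t) = 4480·e^(0.2197t)
6960/4480 = e^((0.2197 − 0.0947)t) → ln(1.55357) = 0.125·t
t = 0.44056 / 0.125

t ≈ 3.5 years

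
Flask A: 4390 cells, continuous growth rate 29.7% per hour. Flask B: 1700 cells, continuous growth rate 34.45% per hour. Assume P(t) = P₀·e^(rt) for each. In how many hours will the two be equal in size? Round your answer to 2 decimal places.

t ≈ 19.97 hours

4390·e^(0.297t) = 1700·e^(0.3445t)
4390/1700 = e^((0.3445 − 0.297)t) → ln(2.58235) = 0.0475·t
t = 0.9487 / 0.0475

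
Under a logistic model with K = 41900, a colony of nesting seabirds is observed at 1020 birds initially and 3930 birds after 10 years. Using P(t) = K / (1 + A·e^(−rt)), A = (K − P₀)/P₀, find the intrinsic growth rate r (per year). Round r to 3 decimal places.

A = (41900 − 1020)/1020 = 40.07843
3930 = 41900/(1 + 40.07843·e^(−r·10)) → e^(−10r) = (10.66158 − 1)/40.07843 = 0.241067
r = −ln(0.241067)/10 = 1.42268/10

r ≈ 0.142 per year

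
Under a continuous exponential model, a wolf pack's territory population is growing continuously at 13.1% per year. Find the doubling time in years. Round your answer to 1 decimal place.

doubling time ≈ 5.3 years

doubling time = ln(2) / |r| = 0.69315 / 0.131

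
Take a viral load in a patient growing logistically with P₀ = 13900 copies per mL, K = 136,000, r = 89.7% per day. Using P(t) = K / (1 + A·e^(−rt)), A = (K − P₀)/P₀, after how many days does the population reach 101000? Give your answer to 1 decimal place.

t ≈ 3.6 days

A = (136000 − 13900)/13900 = 8.78417
101000 = 136000/(1 + 8.78417·e^(−0.897t)) → 1 + 8.78417·e^(−0.897t) = 1.34653
e^(−0.897t) = 0.03945 → t = ln(25.34861)/0.897 = 3.23272/0.897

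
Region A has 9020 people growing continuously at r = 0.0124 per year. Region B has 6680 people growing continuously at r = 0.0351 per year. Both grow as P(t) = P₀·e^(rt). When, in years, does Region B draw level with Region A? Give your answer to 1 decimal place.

t ≈ 13.2 years

9020·e^(0.0124t) = 6680·e^(0.0351t)
9020/6680 = e^((0.0351 − 0.0124)t) → ln(1.3503) = 0.0227·t
t = 0.30033 / 0.0227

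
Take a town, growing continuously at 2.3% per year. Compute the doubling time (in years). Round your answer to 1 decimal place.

doubling time ≈ 30.1 years

doubling time = ln(2) / |r| = 0.69315 / 0.023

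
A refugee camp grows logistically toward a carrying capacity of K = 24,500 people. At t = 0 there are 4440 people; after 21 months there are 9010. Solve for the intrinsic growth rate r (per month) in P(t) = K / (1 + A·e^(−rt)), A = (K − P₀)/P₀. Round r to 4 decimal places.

A = (24500 − 4440)/4440 = 4.51802
9010 = 24500/(1 + 4.51802·e^(−r·21)) → e^(−21r) = (2.7192 − 1)/4.51802 = 0.380521
r = −ln(0.380521)/21 = 0.96621/21

r ≈ 0.0460 per month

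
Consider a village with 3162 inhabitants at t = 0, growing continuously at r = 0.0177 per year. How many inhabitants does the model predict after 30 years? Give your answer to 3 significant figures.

≈ 5,380 inhabitants

P(30) = 3162 · e^(0.0177·30) = 3162 · e^(0.531)
= 3162 · 1.70063 ≈ 5377.4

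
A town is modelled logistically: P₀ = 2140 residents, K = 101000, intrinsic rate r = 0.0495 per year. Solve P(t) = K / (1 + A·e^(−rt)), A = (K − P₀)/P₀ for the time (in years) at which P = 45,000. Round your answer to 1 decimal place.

A = (101000 − 2140)/2140 = 46.19626
45000 = 101000/(1 + 46.19626·e^(−0.0495t)) → 1 + 46.19626·e^(−0.0495t) = 2.24444
e^(−0.0495t) = 0.026938 → t = ln(37.122)/0.0495 = 3.61421/0.0495

t ≈ 73.0 years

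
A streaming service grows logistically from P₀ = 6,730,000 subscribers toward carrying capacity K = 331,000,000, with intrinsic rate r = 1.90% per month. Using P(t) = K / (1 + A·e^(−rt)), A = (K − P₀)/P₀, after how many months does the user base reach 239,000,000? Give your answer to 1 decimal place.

t ≈ 254.2 months

A = (331000000 − 6730000)/6730000 = 48.18276
239000000 = 331000000/(1 + 48.18276·e^(−0.019t)) → 1 + 48.18276·e^(−0.019t) = 1.38494
e^(−0.019t) = 0.007989 → t = ln(125.17044)/0.019 = 4.82968/0.019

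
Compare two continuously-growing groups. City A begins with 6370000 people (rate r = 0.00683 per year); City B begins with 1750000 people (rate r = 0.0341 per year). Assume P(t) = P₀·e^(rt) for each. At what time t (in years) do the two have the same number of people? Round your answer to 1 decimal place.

t ≈ 47.4 years

6370000·e^(0.00683t) = 1750000·e^(0.0341t)
6370000/1750000 = e^((0.0341 − 0.00683)t) → ln(3.64) = 0.02727·t
t = 1.29198 / 0.02727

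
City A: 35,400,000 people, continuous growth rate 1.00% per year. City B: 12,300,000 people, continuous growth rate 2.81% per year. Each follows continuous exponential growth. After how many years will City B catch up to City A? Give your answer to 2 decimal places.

35400000·e^(0.01t) = 12300000·e^(0.0281t)
35400000/12300000 = e^((0.0281 − 0.01)t) → ln(2.87805) = 0.0181·t
t = 1.05711 / 0.0181

t ≈ 58.40 years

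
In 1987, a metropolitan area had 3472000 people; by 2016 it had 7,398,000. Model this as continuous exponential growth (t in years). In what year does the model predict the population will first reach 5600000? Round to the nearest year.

r = ln(7398000/3472000) / 29 = 0.75648/29 ≈ 0.026085 per year
t = ln(5600000/3472000) / r = 0.47804/0.026085 ≈ 18.33 years after 1987

year 2005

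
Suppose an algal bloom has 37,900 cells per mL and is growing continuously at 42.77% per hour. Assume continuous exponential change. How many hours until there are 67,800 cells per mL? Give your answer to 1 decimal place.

t ≈ 1.4 hours

67800 = 37900 · e^(0.4277·t)
t = ln(67800/37900) / 0.4277 = ln(1.78892) / 0.4277 = 0.58161 / 0.4277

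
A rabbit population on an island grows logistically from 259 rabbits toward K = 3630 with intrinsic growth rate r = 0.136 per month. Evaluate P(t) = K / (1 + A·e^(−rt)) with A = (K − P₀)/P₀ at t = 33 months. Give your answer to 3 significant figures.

≈ 3,170 rabbits

A = (3630 − 259)/259 = 13.01544
P(33) = 3630 / (1 + 13.01544·e^(−0.136·33)) = 3630 / (1 + 13.01544·0.011243)
= 3630 / 1.14633 ≈ 3166.62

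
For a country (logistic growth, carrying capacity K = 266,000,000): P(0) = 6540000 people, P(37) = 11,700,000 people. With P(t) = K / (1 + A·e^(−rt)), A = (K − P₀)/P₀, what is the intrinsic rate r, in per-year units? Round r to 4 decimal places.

r ≈ 0.0163 per year

A = (266000000 − 6540000)/6540000 = 39.67278
11700000 = 266000000/(1 + 39.67278·e^(−r·37)) → e^(−37r) = (22.73504 − 1)/39.67278 = 0.547858
r = −ln(0.547858)/37 = 0.60174/37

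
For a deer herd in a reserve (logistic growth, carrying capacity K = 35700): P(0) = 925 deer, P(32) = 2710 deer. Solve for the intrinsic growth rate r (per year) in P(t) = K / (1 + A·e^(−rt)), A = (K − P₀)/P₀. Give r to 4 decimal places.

A = (35700 − 925)/925 = 37.59459
2710 = 35700/(1 + 37.59459·e^(−r·32)) → e^(−32r) = (13.17343 − 1)/37.59459 = 0.323808
r = −ln(0.323808)/32 = 1.1276/32

r ≈ 0.0352 per year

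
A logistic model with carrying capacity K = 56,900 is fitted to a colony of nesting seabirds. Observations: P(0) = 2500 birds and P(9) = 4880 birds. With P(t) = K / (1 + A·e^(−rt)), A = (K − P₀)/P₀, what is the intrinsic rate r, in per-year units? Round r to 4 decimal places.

A = (56900 − 2500)/2500 = 21.76
4880 = 56900/(1 + 21.76·e^(−r·9)) → e^(−9r) = (11.65984 − 1)/21.76 = 0.489882
r = −ln(0.489882)/9 = 0.71359/9

r ≈ 0.0793 per year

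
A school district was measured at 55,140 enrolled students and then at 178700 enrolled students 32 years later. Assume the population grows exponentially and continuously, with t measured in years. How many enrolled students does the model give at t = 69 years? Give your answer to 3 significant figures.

≈ 696,000 enrolled students

r = ln(178700/55140) / 32 ≈ 0.036745 per year
P(69) = 55140 · e^(0.036745·69) = 55140 · 12.62135 ≈ 695941.32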